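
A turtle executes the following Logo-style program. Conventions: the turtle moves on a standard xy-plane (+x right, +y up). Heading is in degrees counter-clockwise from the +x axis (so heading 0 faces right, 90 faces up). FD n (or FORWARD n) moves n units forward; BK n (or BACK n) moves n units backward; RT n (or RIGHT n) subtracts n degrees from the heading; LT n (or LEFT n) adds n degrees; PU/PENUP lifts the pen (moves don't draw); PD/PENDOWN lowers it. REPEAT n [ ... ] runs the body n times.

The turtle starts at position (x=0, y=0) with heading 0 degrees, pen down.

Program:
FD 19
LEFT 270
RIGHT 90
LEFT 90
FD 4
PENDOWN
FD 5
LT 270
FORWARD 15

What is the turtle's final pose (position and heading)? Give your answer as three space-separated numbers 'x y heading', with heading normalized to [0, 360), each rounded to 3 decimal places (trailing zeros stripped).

Executing turtle program step by step:
Start: pos=(0,0), heading=0, pen down
FD 19: (0,0) -> (19,0) [heading=0, draw]
LT 270: heading 0 -> 270
RT 90: heading 270 -> 180
LT 90: heading 180 -> 270
FD 4: (19,0) -> (19,-4) [heading=270, draw]
PD: pen down
FD 5: (19,-4) -> (19,-9) [heading=270, draw]
LT 270: heading 270 -> 180
FD 15: (19,-9) -> (4,-9) [heading=180, draw]
Final: pos=(4,-9), heading=180, 4 segment(s) drawn

Answer: 4 -9 180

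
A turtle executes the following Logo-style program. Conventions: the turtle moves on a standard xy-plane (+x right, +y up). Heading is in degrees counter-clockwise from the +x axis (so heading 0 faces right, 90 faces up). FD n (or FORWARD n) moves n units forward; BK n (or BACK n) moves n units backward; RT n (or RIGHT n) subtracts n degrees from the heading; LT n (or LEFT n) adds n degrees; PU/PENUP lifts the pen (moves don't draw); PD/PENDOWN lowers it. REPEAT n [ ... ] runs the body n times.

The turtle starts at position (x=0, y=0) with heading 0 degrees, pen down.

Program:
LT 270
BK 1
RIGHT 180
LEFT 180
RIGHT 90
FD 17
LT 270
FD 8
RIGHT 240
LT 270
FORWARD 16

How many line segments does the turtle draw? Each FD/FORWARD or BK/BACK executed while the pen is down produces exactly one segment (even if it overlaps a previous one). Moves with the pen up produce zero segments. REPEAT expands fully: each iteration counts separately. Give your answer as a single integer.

Answer: 4

Derivation:
Executing turtle program step by step:
Start: pos=(0,0), heading=0, pen down
LT 270: heading 0 -> 270
BK 1: (0,0) -> (0,1) [heading=270, draw]
RT 180: heading 270 -> 90
LT 180: heading 90 -> 270
RT 90: heading 270 -> 180
FD 17: (0,1) -> (-17,1) [heading=180, draw]
LT 270: heading 180 -> 90
FD 8: (-17,1) -> (-17,9) [heading=90, draw]
RT 240: heading 90 -> 210
LT 270: heading 210 -> 120
FD 16: (-17,9) -> (-25,22.856) [heading=120, draw]
Final: pos=(-25,22.856), heading=120, 4 segment(s) drawn
Segments drawn: 4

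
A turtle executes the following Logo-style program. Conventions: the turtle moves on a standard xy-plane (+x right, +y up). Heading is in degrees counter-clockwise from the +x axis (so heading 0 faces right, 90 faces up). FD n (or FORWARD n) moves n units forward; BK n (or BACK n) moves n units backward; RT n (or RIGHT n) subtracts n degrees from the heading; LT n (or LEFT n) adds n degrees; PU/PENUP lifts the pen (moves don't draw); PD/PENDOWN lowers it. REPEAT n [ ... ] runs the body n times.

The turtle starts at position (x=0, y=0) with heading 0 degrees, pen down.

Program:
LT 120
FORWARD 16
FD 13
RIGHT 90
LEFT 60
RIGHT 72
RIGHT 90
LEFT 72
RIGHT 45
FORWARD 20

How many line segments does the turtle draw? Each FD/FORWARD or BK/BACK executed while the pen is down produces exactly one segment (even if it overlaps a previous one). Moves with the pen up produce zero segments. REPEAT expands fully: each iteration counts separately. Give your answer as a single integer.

Executing turtle program step by step:
Start: pos=(0,0), heading=0, pen down
LT 120: heading 0 -> 120
FD 16: (0,0) -> (-8,13.856) [heading=120, draw]
FD 13: (-8,13.856) -> (-14.5,25.115) [heading=120, draw]
RT 90: heading 120 -> 30
LT 60: heading 30 -> 90
RT 72: heading 90 -> 18
RT 90: heading 18 -> 288
LT 72: heading 288 -> 0
RT 45: heading 0 -> 315
FD 20: (-14.5,25.115) -> (-0.358,10.973) [heading=315, draw]
Final: pos=(-0.358,10.973), heading=315, 3 segment(s) drawn
Segments drawn: 3

Answer: 3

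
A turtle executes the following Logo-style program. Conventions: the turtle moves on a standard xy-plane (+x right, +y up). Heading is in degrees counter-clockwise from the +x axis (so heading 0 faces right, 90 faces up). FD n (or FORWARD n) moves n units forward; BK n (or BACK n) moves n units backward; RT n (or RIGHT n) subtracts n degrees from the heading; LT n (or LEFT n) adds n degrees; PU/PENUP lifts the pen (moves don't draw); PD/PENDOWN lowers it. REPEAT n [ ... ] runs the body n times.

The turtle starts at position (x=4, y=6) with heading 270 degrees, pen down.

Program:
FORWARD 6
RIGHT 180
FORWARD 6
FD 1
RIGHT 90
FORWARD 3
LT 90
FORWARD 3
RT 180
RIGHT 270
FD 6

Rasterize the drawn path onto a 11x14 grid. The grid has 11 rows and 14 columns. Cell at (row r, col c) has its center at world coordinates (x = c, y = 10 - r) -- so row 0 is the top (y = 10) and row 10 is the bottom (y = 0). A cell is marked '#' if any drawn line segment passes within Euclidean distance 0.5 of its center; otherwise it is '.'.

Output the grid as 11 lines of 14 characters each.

Segment 0: (4,6) -> (4,0)
Segment 1: (4,0) -> (4,6)
Segment 2: (4,6) -> (4,7)
Segment 3: (4,7) -> (7,7)
Segment 4: (7,7) -> (7,10)
Segment 5: (7,10) -> (13,10)

Answer: .......#######
.......#......
.......#......
....####......
....#.........
....#.........
....#.........
....#.........
....#.........
....#.........
....#.........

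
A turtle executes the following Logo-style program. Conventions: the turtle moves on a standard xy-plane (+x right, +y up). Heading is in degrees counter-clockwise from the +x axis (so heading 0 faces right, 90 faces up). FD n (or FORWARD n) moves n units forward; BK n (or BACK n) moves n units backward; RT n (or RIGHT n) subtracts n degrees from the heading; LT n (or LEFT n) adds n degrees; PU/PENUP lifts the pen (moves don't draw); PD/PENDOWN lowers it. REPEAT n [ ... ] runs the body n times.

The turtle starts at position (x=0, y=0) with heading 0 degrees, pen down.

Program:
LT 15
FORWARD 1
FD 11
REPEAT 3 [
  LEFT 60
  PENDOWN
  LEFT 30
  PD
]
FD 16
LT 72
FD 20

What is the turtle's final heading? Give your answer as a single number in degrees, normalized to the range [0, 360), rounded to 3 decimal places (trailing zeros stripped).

Executing turtle program step by step:
Start: pos=(0,0), heading=0, pen down
LT 15: heading 0 -> 15
FD 1: (0,0) -> (0.966,0.259) [heading=15, draw]
FD 11: (0.966,0.259) -> (11.591,3.106) [heading=15, draw]
REPEAT 3 [
  -- iteration 1/3 --
  LT 60: heading 15 -> 75
  PD: pen down
  LT 30: heading 75 -> 105
  PD: pen down
  -- iteration 2/3 --
  LT 60: heading 105 -> 165
  PD: pen down
  LT 30: heading 165 -> 195
  PD: pen down
  -- iteration 3/3 --
  LT 60: heading 195 -> 255
  PD: pen down
  LT 30: heading 255 -> 285
  PD: pen down
]
FD 16: (11.591,3.106) -> (15.732,-12.349) [heading=285, draw]
LT 72: heading 285 -> 357
FD 20: (15.732,-12.349) -> (35.705,-13.396) [heading=357, draw]
Final: pos=(35.705,-13.396), heading=357, 4 segment(s) drawn

Answer: 357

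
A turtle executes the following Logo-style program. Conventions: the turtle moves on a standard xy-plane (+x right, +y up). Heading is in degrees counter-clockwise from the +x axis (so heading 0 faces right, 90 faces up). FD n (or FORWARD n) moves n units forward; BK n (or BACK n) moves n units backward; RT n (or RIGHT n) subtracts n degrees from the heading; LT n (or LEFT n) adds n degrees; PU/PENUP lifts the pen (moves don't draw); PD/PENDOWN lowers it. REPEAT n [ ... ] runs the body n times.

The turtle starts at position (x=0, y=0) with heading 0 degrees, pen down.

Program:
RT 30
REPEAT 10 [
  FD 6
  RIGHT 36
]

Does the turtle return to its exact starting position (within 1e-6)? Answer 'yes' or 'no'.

Executing turtle program step by step:
Start: pos=(0,0), heading=0, pen down
RT 30: heading 0 -> 330
REPEAT 10 [
  -- iteration 1/10 --
  FD 6: (0,0) -> (5.196,-3) [heading=330, draw]
  RT 36: heading 330 -> 294
  -- iteration 2/10 --
  FD 6: (5.196,-3) -> (7.637,-8.481) [heading=294, draw]
  RT 36: heading 294 -> 258
  -- iteration 3/10 --
  FD 6: (7.637,-8.481) -> (6.389,-14.35) [heading=258, draw]
  RT 36: heading 258 -> 222
  -- iteration 4/10 --
  FD 6: (6.389,-14.35) -> (1.93,-18.365) [heading=222, draw]
  RT 36: heading 222 -> 186
  -- iteration 5/10 --
  FD 6: (1.93,-18.365) -> (-4.037,-18.992) [heading=186, draw]
  RT 36: heading 186 -> 150
  -- iteration 6/10 --
  FD 6: (-4.037,-18.992) -> (-9.233,-15.992) [heading=150, draw]
  RT 36: heading 150 -> 114
  -- iteration 7/10 --
  FD 6: (-9.233,-15.992) -> (-11.673,-10.511) [heading=114, draw]
  RT 36: heading 114 -> 78
  -- iteration 8/10 --
  FD 6: (-11.673,-10.511) -> (-10.426,-4.642) [heading=78, draw]
  RT 36: heading 78 -> 42
  -- iteration 9/10 --
  FD 6: (-10.426,-4.642) -> (-5.967,-0.627) [heading=42, draw]
  RT 36: heading 42 -> 6
  -- iteration 10/10 --
  FD 6: (-5.967,-0.627) -> (0,0) [heading=6, draw]
  RT 36: heading 6 -> 330
]
Final: pos=(0,0), heading=330, 10 segment(s) drawn

Start position: (0, 0)
Final position: (0, 0)
Distance = 0; < 1e-6 -> CLOSED

Answer: yes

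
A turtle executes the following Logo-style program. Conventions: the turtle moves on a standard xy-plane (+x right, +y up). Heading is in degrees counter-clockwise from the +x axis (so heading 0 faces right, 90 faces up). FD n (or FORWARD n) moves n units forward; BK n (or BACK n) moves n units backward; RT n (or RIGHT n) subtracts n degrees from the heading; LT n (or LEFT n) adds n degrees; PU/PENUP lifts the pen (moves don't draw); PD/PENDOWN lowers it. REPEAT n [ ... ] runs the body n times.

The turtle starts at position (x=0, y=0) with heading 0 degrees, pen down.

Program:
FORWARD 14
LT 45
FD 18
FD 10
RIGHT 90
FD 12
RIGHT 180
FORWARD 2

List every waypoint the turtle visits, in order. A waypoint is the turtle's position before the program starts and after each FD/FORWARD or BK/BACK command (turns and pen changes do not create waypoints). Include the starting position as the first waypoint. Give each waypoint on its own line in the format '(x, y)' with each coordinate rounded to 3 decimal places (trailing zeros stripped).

Answer: (0, 0)
(14, 0)
(26.728, 12.728)
(33.799, 19.799)
(42.284, 11.314)
(40.87, 12.728)

Derivation:
Executing turtle program step by step:
Start: pos=(0,0), heading=0, pen down
FD 14: (0,0) -> (14,0) [heading=0, draw]
LT 45: heading 0 -> 45
FD 18: (14,0) -> (26.728,12.728) [heading=45, draw]
FD 10: (26.728,12.728) -> (33.799,19.799) [heading=45, draw]
RT 90: heading 45 -> 315
FD 12: (33.799,19.799) -> (42.284,11.314) [heading=315, draw]
RT 180: heading 315 -> 135
FD 2: (42.284,11.314) -> (40.87,12.728) [heading=135, draw]
Final: pos=(40.87,12.728), heading=135, 5 segment(s) drawn
Waypoints (6 total):
(0, 0)
(14, 0)
(26.728, 12.728)
(33.799, 19.799)
(42.284, 11.314)
(40.87, 12.728)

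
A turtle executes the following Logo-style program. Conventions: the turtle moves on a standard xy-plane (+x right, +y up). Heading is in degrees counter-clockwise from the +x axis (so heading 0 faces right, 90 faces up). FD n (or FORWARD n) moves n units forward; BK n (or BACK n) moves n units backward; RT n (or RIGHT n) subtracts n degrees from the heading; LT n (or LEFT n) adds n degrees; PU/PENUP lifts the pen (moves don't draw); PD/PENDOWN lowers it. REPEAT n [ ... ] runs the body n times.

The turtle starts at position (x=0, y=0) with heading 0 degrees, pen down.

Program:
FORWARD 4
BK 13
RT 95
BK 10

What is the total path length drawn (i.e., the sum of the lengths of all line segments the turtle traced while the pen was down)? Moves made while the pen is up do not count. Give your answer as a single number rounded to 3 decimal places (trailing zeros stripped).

Answer: 27

Derivation:
Executing turtle program step by step:
Start: pos=(0,0), heading=0, pen down
FD 4: (0,0) -> (4,0) [heading=0, draw]
BK 13: (4,0) -> (-9,0) [heading=0, draw]
RT 95: heading 0 -> 265
BK 10: (-9,0) -> (-8.128,9.962) [heading=265, draw]
Final: pos=(-8.128,9.962), heading=265, 3 segment(s) drawn

Segment lengths:
  seg 1: (0,0) -> (4,0), length = 4
  seg 2: (4,0) -> (-9,0), length = 13
  seg 3: (-9,0) -> (-8.128,9.962), length = 10
Total = 27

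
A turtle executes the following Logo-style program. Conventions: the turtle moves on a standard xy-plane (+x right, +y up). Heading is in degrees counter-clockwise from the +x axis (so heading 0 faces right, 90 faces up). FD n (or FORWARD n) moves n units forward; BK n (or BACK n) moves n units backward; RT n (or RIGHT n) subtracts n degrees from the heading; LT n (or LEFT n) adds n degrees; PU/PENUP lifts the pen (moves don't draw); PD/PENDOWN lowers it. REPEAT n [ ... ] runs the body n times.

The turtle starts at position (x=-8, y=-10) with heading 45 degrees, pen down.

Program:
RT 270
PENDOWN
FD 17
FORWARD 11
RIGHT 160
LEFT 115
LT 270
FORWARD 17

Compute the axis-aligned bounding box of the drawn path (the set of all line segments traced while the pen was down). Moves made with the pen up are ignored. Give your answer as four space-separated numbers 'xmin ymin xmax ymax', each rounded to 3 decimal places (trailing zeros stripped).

Executing turtle program step by step:
Start: pos=(-8,-10), heading=45, pen down
RT 270: heading 45 -> 135
PD: pen down
FD 17: (-8,-10) -> (-20.021,2.021) [heading=135, draw]
FD 11: (-20.021,2.021) -> (-27.799,9.799) [heading=135, draw]
RT 160: heading 135 -> 335
LT 115: heading 335 -> 90
LT 270: heading 90 -> 0
FD 17: (-27.799,9.799) -> (-10.799,9.799) [heading=0, draw]
Final: pos=(-10.799,9.799), heading=0, 3 segment(s) drawn

Segment endpoints: x in {-27.799, -20.021, -10.799, -8}, y in {-10, 2.021, 9.799}
xmin=-27.799, ymin=-10, xmax=-8, ymax=9.799

Answer: -27.799 -10 -8 9.799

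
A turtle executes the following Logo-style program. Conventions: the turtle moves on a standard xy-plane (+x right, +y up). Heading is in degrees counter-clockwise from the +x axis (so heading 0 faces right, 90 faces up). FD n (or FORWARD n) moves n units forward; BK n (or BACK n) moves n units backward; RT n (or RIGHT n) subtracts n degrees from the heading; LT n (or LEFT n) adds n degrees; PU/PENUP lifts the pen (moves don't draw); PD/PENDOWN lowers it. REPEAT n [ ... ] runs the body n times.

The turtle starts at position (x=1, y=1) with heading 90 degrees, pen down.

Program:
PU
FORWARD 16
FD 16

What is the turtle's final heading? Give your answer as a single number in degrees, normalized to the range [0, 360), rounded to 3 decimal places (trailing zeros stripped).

Executing turtle program step by step:
Start: pos=(1,1), heading=90, pen down
PU: pen up
FD 16: (1,1) -> (1,17) [heading=90, move]
FD 16: (1,17) -> (1,33) [heading=90, move]
Final: pos=(1,33), heading=90, 0 segment(s) drawn

Answer: 90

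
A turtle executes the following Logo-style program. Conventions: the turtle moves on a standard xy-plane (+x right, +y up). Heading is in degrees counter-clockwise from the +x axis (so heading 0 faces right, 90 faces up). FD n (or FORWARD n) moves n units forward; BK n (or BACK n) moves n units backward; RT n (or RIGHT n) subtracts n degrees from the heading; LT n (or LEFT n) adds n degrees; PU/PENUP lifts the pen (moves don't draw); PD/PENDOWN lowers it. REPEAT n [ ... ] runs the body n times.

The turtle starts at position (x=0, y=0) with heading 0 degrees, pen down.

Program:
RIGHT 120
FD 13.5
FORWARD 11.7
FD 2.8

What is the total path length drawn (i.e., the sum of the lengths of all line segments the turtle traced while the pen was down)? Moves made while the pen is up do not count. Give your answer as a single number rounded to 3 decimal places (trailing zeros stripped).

Executing turtle program step by step:
Start: pos=(0,0), heading=0, pen down
RT 120: heading 0 -> 240
FD 13.5: (0,0) -> (-6.75,-11.691) [heading=240, draw]
FD 11.7: (-6.75,-11.691) -> (-12.6,-21.824) [heading=240, draw]
FD 2.8: (-12.6,-21.824) -> (-14,-24.249) [heading=240, draw]
Final: pos=(-14,-24.249), heading=240, 3 segment(s) drawn

Segment lengths:
  seg 1: (0,0) -> (-6.75,-11.691), length = 13.5
  seg 2: (-6.75,-11.691) -> (-12.6,-21.824), length = 11.7
  seg 3: (-12.6,-21.824) -> (-14,-24.249), length = 2.8
Total = 28

Answer: 28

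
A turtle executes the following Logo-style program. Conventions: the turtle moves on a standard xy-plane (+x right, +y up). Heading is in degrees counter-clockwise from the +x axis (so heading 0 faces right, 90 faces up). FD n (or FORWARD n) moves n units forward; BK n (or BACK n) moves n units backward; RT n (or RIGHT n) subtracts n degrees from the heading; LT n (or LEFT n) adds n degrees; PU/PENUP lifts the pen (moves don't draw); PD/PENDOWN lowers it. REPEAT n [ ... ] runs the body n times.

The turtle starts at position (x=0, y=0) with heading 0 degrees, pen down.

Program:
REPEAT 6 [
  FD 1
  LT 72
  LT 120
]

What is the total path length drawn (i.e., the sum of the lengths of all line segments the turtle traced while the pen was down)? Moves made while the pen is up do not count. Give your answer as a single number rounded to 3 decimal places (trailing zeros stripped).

Answer: 6

Derivation:
Executing turtle program step by step:
Start: pos=(0,0), heading=0, pen down
REPEAT 6 [
  -- iteration 1/6 --
  FD 1: (0,0) -> (1,0) [heading=0, draw]
  LT 72: heading 0 -> 72
  LT 120: heading 72 -> 192
  -- iteration 2/6 --
  FD 1: (1,0) -> (0.022,-0.208) [heading=192, draw]
  LT 72: heading 192 -> 264
  LT 120: heading 264 -> 24
  -- iteration 3/6 --
  FD 1: (0.022,-0.208) -> (0.935,0.199) [heading=24, draw]
  LT 72: heading 24 -> 96
  LT 120: heading 96 -> 216
  -- iteration 4/6 --
  FD 1: (0.935,0.199) -> (0.126,-0.389) [heading=216, draw]
  LT 72: heading 216 -> 288
  LT 120: heading 288 -> 48
  -- iteration 5/6 --
  FD 1: (0.126,-0.389) -> (0.796,0.354) [heading=48, draw]
  LT 72: heading 48 -> 120
  LT 120: heading 120 -> 240
  -- iteration 6/6 --
  FD 1: (0.796,0.354) -> (0.296,-0.512) [heading=240, draw]
  LT 72: heading 240 -> 312
  LT 120: heading 312 -> 72
]
Final: pos=(0.296,-0.512), heading=72, 6 segment(s) drawn

Segment lengths:
  seg 1: (0,0) -> (1,0), length = 1
  seg 2: (1,0) -> (0.022,-0.208), length = 1
  seg 3: (0.022,-0.208) -> (0.935,0.199), length = 1
  seg 4: (0.935,0.199) -> (0.126,-0.389), length = 1
  seg 5: (0.126,-0.389) -> (0.796,0.354), length = 1
  seg 6: (0.796,0.354) -> (0.296,-0.512), length = 1
Total = 6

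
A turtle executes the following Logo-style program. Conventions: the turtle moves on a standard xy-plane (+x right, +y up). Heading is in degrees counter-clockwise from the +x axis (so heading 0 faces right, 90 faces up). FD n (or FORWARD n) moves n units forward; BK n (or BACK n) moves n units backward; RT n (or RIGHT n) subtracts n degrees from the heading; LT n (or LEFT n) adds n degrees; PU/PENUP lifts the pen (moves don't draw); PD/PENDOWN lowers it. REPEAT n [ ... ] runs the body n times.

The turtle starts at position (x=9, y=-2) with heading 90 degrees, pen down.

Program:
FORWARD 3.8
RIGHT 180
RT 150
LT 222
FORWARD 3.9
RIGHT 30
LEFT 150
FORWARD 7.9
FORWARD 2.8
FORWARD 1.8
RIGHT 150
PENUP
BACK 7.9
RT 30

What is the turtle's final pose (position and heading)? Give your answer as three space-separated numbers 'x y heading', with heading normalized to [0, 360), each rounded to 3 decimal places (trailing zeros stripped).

Answer: 4.824 18.693 282

Derivation:
Executing turtle program step by step:
Start: pos=(9,-2), heading=90, pen down
FD 3.8: (9,-2) -> (9,1.8) [heading=90, draw]
RT 180: heading 90 -> 270
RT 150: heading 270 -> 120
LT 222: heading 120 -> 342
FD 3.9: (9,1.8) -> (12.709,0.595) [heading=342, draw]
RT 30: heading 342 -> 312
LT 150: heading 312 -> 102
FD 7.9: (12.709,0.595) -> (11.067,8.322) [heading=102, draw]
FD 2.8: (11.067,8.322) -> (10.484,11.061) [heading=102, draw]
FD 1.8: (10.484,11.061) -> (10.11,12.822) [heading=102, draw]
RT 150: heading 102 -> 312
PU: pen up
BK 7.9: (10.11,12.822) -> (4.824,18.693) [heading=312, move]
RT 30: heading 312 -> 282
Final: pos=(4.824,18.693), heading=282, 5 segment(s) drawn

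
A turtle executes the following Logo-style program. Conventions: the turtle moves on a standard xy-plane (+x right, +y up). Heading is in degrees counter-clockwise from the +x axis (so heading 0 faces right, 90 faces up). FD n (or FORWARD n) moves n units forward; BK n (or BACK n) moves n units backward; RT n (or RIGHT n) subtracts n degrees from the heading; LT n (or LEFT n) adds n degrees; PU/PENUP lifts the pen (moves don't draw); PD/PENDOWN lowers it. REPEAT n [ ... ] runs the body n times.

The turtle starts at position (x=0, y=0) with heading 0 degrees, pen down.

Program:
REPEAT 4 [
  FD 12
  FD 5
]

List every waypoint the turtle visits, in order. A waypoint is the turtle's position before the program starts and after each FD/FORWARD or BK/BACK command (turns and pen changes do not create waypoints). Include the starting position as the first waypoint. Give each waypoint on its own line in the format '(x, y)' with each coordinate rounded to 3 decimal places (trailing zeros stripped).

Executing turtle program step by step:
Start: pos=(0,0), heading=0, pen down
REPEAT 4 [
  -- iteration 1/4 --
  FD 12: (0,0) -> (12,0) [heading=0, draw]
  FD 5: (12,0) -> (17,0) [heading=0, draw]
  -- iteration 2/4 --
  FD 12: (17,0) -> (29,0) [heading=0, draw]
  FD 5: (29,0) -> (34,0) [heading=0, draw]
  -- iteration 3/4 --
  FD 12: (34,0) -> (46,0) [heading=0, draw]
  FD 5: (46,0) -> (51,0) [heading=0, draw]
  -- iteration 4/4 --
  FD 12: (51,0) -> (63,0) [heading=0, draw]
  FD 5: (63,0) -> (68,0) [heading=0, draw]
]
Final: pos=(68,0), heading=0, 8 segment(s) drawn
Waypoints (9 total):
(0, 0)
(12, 0)
(17, 0)
(29, 0)
(34, 0)
(46, 0)
(51, 0)
(63, 0)
(68, 0)

Answer: (0, 0)
(12, 0)
(17, 0)
(29, 0)
(34, 0)
(46, 0)
(51, 0)
(63, 0)
(68, 0)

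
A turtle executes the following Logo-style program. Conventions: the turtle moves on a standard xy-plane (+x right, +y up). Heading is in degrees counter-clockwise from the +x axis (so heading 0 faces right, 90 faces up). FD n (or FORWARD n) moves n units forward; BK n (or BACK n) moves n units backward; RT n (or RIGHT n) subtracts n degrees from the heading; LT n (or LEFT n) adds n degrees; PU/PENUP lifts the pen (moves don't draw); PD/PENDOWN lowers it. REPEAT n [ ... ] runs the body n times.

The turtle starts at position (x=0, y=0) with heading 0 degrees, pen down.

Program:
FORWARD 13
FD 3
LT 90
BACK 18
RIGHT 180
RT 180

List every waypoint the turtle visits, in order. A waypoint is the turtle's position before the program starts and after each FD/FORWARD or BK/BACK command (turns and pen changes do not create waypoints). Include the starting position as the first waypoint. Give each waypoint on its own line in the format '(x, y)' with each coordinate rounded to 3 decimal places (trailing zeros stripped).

Answer: (0, 0)
(13, 0)
(16, 0)
(16, -18)

Derivation:
Executing turtle program step by step:
Start: pos=(0,0), heading=0, pen down
FD 13: (0,0) -> (13,0) [heading=0, draw]
FD 3: (13,0) -> (16,0) [heading=0, draw]
LT 90: heading 0 -> 90
BK 18: (16,0) -> (16,-18) [heading=90, draw]
RT 180: heading 90 -> 270
RT 180: heading 270 -> 90
Final: pos=(16,-18), heading=90, 3 segment(s) drawn
Waypoints (4 total):
(0, 0)
(13, 0)
(16, 0)
(16, -18)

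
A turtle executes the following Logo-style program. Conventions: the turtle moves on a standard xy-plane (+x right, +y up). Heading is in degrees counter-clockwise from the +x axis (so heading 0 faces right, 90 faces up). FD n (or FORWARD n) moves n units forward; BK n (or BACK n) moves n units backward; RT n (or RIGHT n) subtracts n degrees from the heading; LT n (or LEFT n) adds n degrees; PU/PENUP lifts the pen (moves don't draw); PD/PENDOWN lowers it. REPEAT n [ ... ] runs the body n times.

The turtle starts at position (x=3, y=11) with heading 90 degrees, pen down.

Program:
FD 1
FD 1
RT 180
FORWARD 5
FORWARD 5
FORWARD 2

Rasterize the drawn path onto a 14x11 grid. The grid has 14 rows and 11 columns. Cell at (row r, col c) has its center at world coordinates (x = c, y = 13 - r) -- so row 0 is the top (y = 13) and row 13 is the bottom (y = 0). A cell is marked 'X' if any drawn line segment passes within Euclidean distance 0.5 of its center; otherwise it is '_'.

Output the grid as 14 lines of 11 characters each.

Segment 0: (3,11) -> (3,12)
Segment 1: (3,12) -> (3,13)
Segment 2: (3,13) -> (3,8)
Segment 3: (3,8) -> (3,3)
Segment 4: (3,3) -> (3,1)

Answer: ___X_______
___X_______
___X_______
___X_______
___X_______
___X_______
___X_______
___X_______
___X_______
___X_______
___X_______
___X_______
___X_______
___________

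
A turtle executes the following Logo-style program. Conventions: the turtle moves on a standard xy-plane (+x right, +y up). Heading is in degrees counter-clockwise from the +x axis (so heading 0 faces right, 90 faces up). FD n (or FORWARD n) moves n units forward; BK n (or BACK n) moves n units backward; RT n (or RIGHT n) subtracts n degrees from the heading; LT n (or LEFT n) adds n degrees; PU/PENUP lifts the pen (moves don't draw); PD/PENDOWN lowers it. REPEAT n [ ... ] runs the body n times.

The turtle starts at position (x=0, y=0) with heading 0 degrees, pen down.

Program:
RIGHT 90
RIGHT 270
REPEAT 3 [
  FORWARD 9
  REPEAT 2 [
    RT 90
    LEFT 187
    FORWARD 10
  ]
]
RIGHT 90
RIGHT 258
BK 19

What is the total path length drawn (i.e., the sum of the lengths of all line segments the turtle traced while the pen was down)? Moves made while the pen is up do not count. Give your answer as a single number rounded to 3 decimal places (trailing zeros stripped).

Executing turtle program step by step:
Start: pos=(0,0), heading=0, pen down
RT 90: heading 0 -> 270
RT 270: heading 270 -> 0
REPEAT 3 [
  -- iteration 1/3 --
  FD 9: (0,0) -> (9,0) [heading=0, draw]
  REPEAT 2 [
    -- iteration 1/2 --
    RT 90: heading 0 -> 270
    LT 187: heading 270 -> 97
    FD 10: (9,0) -> (7.781,9.925) [heading=97, draw]
    -- iteration 2/2 --
    RT 90: heading 97 -> 7
    LT 187: heading 7 -> 194
    FD 10: (7.781,9.925) -> (-1.922,7.506) [heading=194, draw]
  ]
  -- iteration 2/3 --
  FD 9: (-1.922,7.506) -> (-10.654,5.329) [heading=194, draw]
  REPEAT 2 [
    -- iteration 1/2 --
    RT 90: heading 194 -> 104
    LT 187: heading 104 -> 291
    FD 10: (-10.654,5.329) -> (-7.071,-4.007) [heading=291, draw]
    -- iteration 2/2 --
    RT 90: heading 291 -> 201
    LT 187: heading 201 -> 28
    FD 10: (-7.071,-4.007) -> (1.759,0.688) [heading=28, draw]
  ]
  -- iteration 3/3 --
  FD 9: (1.759,0.688) -> (9.705,4.913) [heading=28, draw]
  REPEAT 2 [
    -- iteration 1/2 --
    RT 90: heading 28 -> 298
    LT 187: heading 298 -> 125
    FD 10: (9.705,4.913) -> (3.97,13.105) [heading=125, draw]
    -- iteration 2/2 --
    RT 90: heading 125 -> 35
    LT 187: heading 35 -> 222
    FD 10: (3.97,13.105) -> (-3.462,6.413) [heading=222, draw]
  ]
]
RT 90: heading 222 -> 132
RT 258: heading 132 -> 234
BK 19: (-3.462,6.413) -> (7.706,21.785) [heading=234, draw]
Final: pos=(7.706,21.785), heading=234, 10 segment(s) drawn

Segment lengths:
  seg 1: (0,0) -> (9,0), length = 9
  seg 2: (9,0) -> (7.781,9.925), length = 10
  seg 3: (7.781,9.925) -> (-1.922,7.506), length = 10
  seg 4: (-1.922,7.506) -> (-10.654,5.329), length = 9
  seg 5: (-10.654,5.329) -> (-7.071,-4.007), length = 10
  seg 6: (-7.071,-4.007) -> (1.759,0.688), length = 10
  seg 7: (1.759,0.688) -> (9.705,4.913), length = 9
  seg 8: (9.705,4.913) -> (3.97,13.105), length = 10
  seg 9: (3.97,13.105) -> (-3.462,6.413), length = 10
  seg 10: (-3.462,6.413) -> (7.706,21.785), length = 19
Total = 106

Answer: 106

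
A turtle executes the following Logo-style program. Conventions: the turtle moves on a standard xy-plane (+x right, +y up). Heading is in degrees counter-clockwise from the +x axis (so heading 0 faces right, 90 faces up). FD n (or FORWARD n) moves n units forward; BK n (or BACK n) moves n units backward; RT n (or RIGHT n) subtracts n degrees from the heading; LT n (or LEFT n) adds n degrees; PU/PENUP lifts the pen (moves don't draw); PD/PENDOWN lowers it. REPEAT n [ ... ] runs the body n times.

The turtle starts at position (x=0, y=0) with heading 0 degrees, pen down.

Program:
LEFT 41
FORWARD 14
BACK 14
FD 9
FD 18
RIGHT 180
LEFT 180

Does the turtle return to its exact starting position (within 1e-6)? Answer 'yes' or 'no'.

Executing turtle program step by step:
Start: pos=(0,0), heading=0, pen down
LT 41: heading 0 -> 41
FD 14: (0,0) -> (10.566,9.185) [heading=41, draw]
BK 14: (10.566,9.185) -> (0,0) [heading=41, draw]
FD 9: (0,0) -> (6.792,5.905) [heading=41, draw]
FD 18: (6.792,5.905) -> (20.377,17.714) [heading=41, draw]
RT 180: heading 41 -> 221
LT 180: heading 221 -> 41
Final: pos=(20.377,17.714), heading=41, 4 segment(s) drawn

Start position: (0, 0)
Final position: (20.377, 17.714)
Distance = 27; >= 1e-6 -> NOT closed

Answer: no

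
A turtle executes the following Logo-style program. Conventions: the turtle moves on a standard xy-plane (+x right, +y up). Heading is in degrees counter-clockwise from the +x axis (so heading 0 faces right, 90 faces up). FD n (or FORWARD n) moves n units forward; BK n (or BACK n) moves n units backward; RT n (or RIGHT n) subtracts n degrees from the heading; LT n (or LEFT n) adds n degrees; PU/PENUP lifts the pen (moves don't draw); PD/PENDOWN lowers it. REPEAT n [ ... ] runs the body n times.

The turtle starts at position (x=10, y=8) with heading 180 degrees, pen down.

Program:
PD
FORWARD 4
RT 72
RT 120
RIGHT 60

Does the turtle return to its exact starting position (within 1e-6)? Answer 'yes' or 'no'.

Executing turtle program step by step:
Start: pos=(10,8), heading=180, pen down
PD: pen down
FD 4: (10,8) -> (6,8) [heading=180, draw]
RT 72: heading 180 -> 108
RT 120: heading 108 -> 348
RT 60: heading 348 -> 288
Final: pos=(6,8), heading=288, 1 segment(s) drawn

Start position: (10, 8)
Final position: (6, 8)
Distance = 4; >= 1e-6 -> NOT closed

Answer: no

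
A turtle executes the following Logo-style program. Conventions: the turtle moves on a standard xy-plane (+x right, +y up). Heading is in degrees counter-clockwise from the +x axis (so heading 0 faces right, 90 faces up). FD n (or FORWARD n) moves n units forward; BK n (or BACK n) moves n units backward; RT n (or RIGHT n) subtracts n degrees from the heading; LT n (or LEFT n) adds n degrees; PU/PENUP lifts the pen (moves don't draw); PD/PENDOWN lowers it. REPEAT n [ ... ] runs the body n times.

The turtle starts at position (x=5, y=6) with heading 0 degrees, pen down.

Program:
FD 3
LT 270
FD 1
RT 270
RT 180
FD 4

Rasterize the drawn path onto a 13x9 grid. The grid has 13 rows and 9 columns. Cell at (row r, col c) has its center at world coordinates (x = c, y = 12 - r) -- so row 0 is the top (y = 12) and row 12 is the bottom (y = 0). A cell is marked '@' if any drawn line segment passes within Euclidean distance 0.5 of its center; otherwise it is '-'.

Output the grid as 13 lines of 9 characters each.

Segment 0: (5,6) -> (8,6)
Segment 1: (8,6) -> (8,5)
Segment 2: (8,5) -> (4,5)

Answer: ---------
---------
---------
---------
---------
---------
-----@@@@
----@@@@@
---------
---------
---------
---------
---------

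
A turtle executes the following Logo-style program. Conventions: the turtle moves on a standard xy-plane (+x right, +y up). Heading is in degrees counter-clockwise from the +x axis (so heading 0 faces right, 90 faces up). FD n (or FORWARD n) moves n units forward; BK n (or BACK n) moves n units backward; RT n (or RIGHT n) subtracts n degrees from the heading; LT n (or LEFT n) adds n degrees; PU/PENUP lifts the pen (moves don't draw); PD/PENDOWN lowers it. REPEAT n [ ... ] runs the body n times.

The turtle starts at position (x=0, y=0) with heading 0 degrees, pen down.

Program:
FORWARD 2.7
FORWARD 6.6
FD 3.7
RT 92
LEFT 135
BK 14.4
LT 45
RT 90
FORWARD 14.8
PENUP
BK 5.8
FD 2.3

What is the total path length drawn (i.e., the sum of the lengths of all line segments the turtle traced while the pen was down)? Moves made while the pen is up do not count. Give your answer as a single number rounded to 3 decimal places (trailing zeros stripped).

Executing turtle program step by step:
Start: pos=(0,0), heading=0, pen down
FD 2.7: (0,0) -> (2.7,0) [heading=0, draw]
FD 6.6: (2.7,0) -> (9.3,0) [heading=0, draw]
FD 3.7: (9.3,0) -> (13,0) [heading=0, draw]
RT 92: heading 0 -> 268
LT 135: heading 268 -> 43
BK 14.4: (13,0) -> (2.469,-9.821) [heading=43, draw]
LT 45: heading 43 -> 88
RT 90: heading 88 -> 358
FD 14.8: (2.469,-9.821) -> (17.259,-10.337) [heading=358, draw]
PU: pen up
BK 5.8: (17.259,-10.337) -> (11.463,-10.135) [heading=358, move]
FD 2.3: (11.463,-10.135) -> (13.762,-10.215) [heading=358, move]
Final: pos=(13.762,-10.215), heading=358, 5 segment(s) drawn

Segment lengths:
  seg 1: (0,0) -> (2.7,0), length = 2.7
  seg 2: (2.7,0) -> (9.3,0), length = 6.6
  seg 3: (9.3,0) -> (13,0), length = 3.7
  seg 4: (13,0) -> (2.469,-9.821), length = 14.4
  seg 5: (2.469,-9.821) -> (17.259,-10.337), length = 14.8
Total = 42.2

Answer: 42.2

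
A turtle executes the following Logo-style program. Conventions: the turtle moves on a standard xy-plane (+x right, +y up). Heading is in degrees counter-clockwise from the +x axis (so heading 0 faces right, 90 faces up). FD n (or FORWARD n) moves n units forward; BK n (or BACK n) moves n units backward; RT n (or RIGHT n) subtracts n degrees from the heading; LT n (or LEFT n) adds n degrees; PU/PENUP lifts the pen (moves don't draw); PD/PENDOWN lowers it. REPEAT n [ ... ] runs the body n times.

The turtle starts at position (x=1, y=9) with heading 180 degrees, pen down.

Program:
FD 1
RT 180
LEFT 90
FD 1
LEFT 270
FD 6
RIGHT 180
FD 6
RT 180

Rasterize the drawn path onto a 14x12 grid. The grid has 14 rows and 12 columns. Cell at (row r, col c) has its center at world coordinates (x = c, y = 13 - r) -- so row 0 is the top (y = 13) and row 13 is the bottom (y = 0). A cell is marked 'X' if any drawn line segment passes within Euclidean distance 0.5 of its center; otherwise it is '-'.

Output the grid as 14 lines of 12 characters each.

Answer: ------------
------------
------------
XXXXXXX-----
XX----------
------------
------------
------------
------------
------------
------------
------------
------------
------------

Derivation:
Segment 0: (1,9) -> (0,9)
Segment 1: (0,9) -> (0,10)
Segment 2: (0,10) -> (6,10)
Segment 3: (6,10) -> (0,10)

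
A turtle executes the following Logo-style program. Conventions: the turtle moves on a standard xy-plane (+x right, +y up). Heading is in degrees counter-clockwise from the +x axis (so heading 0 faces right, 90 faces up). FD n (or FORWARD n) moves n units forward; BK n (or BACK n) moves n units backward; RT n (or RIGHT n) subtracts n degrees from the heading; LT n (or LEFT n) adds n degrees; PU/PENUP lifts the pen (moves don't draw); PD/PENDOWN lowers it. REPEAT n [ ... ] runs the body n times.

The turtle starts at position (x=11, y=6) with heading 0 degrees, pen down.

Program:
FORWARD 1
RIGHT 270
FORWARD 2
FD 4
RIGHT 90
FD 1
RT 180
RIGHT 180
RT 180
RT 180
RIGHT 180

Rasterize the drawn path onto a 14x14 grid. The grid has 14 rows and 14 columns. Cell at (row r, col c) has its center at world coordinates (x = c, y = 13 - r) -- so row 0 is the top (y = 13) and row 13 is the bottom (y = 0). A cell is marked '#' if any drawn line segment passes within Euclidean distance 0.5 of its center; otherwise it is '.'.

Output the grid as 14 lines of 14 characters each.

Answer: ..............
............##
............#.
............#.
............#.
............#.
............#.
...........##.
..............
..............
..............
..............
..............
..............

Derivation:
Segment 0: (11,6) -> (12,6)
Segment 1: (12,6) -> (12,8)
Segment 2: (12,8) -> (12,12)
Segment 3: (12,12) -> (13,12)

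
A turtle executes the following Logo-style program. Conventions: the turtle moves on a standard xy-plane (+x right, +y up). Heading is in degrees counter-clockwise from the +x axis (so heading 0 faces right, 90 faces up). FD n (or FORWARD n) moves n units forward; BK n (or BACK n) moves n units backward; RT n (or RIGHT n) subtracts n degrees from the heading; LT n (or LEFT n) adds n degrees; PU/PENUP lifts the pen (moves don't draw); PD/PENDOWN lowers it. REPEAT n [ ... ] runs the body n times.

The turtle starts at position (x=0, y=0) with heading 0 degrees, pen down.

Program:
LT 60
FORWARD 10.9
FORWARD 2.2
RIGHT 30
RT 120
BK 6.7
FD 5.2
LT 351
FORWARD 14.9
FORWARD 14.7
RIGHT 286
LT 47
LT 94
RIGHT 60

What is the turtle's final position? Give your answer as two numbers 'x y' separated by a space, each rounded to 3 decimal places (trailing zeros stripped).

Answer: 1.92 -16.391

Derivation:
Executing turtle program step by step:
Start: pos=(0,0), heading=0, pen down
LT 60: heading 0 -> 60
FD 10.9: (0,0) -> (5.45,9.44) [heading=60, draw]
FD 2.2: (5.45,9.44) -> (6.55,11.345) [heading=60, draw]
RT 30: heading 60 -> 30
RT 120: heading 30 -> 270
BK 6.7: (6.55,11.345) -> (6.55,18.045) [heading=270, draw]
FD 5.2: (6.55,18.045) -> (6.55,12.845) [heading=270, draw]
LT 351: heading 270 -> 261
FD 14.9: (6.55,12.845) -> (4.219,-1.872) [heading=261, draw]
FD 14.7: (4.219,-1.872) -> (1.92,-16.391) [heading=261, draw]
RT 286: heading 261 -> 335
LT 47: heading 335 -> 22
LT 94: heading 22 -> 116
RT 60: heading 116 -> 56
Final: pos=(1.92,-16.391), heading=56, 6 segment(s) drawn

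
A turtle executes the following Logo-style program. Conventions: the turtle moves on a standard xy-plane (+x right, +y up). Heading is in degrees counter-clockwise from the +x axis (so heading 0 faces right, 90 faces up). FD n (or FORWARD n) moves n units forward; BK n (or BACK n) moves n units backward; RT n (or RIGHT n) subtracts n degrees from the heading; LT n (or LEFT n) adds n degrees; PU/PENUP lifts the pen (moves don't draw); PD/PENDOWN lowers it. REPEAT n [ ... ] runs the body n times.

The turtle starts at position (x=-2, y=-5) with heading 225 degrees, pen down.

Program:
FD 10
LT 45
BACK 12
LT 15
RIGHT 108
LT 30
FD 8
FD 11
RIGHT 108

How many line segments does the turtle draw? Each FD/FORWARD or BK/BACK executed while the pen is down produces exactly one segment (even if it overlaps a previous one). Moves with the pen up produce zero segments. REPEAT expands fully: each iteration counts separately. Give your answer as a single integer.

Executing turtle program step by step:
Start: pos=(-2,-5), heading=225, pen down
FD 10: (-2,-5) -> (-9.071,-12.071) [heading=225, draw]
LT 45: heading 225 -> 270
BK 12: (-9.071,-12.071) -> (-9.071,-0.071) [heading=270, draw]
LT 15: heading 270 -> 285
RT 108: heading 285 -> 177
LT 30: heading 177 -> 207
FD 8: (-9.071,-0.071) -> (-16.199,-3.703) [heading=207, draw]
FD 11: (-16.199,-3.703) -> (-26,-8.697) [heading=207, draw]
RT 108: heading 207 -> 99
Final: pos=(-26,-8.697), heading=99, 4 segment(s) drawn
Segments drawn: 4

Answer: 4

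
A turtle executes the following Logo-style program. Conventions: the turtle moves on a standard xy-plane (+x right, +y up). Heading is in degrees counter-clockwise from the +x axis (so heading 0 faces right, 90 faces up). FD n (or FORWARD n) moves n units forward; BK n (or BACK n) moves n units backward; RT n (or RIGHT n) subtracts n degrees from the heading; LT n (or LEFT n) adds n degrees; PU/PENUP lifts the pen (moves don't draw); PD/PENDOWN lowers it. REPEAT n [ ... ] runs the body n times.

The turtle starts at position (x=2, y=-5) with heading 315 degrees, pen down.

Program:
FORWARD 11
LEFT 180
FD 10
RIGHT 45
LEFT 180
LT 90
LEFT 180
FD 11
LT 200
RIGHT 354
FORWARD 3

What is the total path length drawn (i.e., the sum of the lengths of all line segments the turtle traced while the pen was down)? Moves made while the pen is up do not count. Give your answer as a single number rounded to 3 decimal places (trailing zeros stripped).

Answer: 35

Derivation:
Executing turtle program step by step:
Start: pos=(2,-5), heading=315, pen down
FD 11: (2,-5) -> (9.778,-12.778) [heading=315, draw]
LT 180: heading 315 -> 135
FD 10: (9.778,-12.778) -> (2.707,-5.707) [heading=135, draw]
RT 45: heading 135 -> 90
LT 180: heading 90 -> 270
LT 90: heading 270 -> 0
LT 180: heading 0 -> 180
FD 11: (2.707,-5.707) -> (-8.293,-5.707) [heading=180, draw]
LT 200: heading 180 -> 20
RT 354: heading 20 -> 26
FD 3: (-8.293,-5.707) -> (-5.597,-4.392) [heading=26, draw]
Final: pos=(-5.597,-4.392), heading=26, 4 segment(s) drawn

Segment lengths:
  seg 1: (2,-5) -> (9.778,-12.778), length = 11
  seg 2: (9.778,-12.778) -> (2.707,-5.707), length = 10
  seg 3: (2.707,-5.707) -> (-8.293,-5.707), length = 11
  seg 4: (-8.293,-5.707) -> (-5.597,-4.392), length = 3
Total = 35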